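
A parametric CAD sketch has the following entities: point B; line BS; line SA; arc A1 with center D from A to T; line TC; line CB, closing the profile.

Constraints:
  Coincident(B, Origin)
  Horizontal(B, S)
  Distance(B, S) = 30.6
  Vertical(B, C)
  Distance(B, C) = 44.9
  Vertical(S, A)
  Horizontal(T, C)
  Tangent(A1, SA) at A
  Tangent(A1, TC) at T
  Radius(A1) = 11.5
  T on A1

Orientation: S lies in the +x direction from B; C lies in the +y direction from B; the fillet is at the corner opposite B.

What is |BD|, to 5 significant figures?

38.476

B is at the origin; BS is horizontal with |BS| = 30.6 and S on the +x side, so S = (30.600, 0.0000). B and C share the same x with |BC| = 44.9 and C on the +y side, so C = (0.0000, 44.900). The virtual corner opposite B is at (30.600, 44.900). A1 meets SA tangentially, so DA is at right angles to SA and since A1 is tangent to TC there, DT ⟂ TC, with radius 11.5, so the center D sits 11.5 in from both sides at D = (19.100, 33.400). Then |BD| = |D − B| = 38.476.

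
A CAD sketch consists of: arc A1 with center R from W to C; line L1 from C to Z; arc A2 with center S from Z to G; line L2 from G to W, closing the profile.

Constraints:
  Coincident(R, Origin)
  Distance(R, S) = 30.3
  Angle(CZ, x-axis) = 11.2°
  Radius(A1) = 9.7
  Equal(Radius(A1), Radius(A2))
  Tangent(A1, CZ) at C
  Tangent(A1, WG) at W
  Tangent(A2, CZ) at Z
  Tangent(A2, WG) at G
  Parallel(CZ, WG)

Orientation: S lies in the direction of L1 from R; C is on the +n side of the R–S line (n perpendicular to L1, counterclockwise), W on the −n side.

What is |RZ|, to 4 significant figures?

31.81

The slot axis is L1's direction at 11.2°, so u = (cos 11.2°, sin 11.2°) = (0.9810, 0.1942) and n = (−sin 11.2°, cos 11.2°) = (-0.1942, 0.9810). R is at the origin and S lies 30.3 along u from R, so S = 30.3·u = (29.72, 5.885). Tangency of A1 to both parallel lines with radius 9.7 puts C and W at R ± 9.7·n: C = (-1.884, 9.515), W = (1.884, -9.515). Equal radii place Z and G the same way about S: Z = S + 9.7·n = (27.84, 15.40), G = S − 9.7·n = (31.61, -3.630). Then |RZ| = |Z − R| = 31.81.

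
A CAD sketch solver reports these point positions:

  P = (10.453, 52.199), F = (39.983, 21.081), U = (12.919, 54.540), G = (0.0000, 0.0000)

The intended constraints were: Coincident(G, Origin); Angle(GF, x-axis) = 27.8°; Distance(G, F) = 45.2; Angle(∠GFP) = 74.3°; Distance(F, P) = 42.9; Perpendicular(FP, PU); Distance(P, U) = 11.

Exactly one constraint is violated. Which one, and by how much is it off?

Distance(P, U) = 11 — off by 7.60.

G = (0.00, 0.00) ✓; GF at 27.80° ✓; |GF| = 45.20 ✓; ∠GFP = 74.30° ✓; |FP| = 42.90 ✓; ∠(FP, PU) = 89.99° ✓; |PU| = 3.400 ✗.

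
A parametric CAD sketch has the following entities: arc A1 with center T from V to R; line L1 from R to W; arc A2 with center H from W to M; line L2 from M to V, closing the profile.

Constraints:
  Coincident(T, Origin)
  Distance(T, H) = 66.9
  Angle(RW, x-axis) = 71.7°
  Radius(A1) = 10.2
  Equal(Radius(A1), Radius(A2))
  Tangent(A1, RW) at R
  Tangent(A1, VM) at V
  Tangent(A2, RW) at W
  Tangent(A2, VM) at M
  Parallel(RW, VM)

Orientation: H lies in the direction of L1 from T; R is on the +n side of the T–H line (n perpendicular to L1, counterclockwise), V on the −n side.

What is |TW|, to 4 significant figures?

67.67

Tangency of A1 to both parallel lines with radius 10.2 puts R and V at T ± 10.2·n: R = (-9.684, 3.203), V = (9.684, -3.203). Equal radii place W and M the same way about H: W = H + 10.2·n = (11.32, 66.72), M = H − 10.2·n = (30.69, 60.31). Then |TW| = |W − T| = 67.67.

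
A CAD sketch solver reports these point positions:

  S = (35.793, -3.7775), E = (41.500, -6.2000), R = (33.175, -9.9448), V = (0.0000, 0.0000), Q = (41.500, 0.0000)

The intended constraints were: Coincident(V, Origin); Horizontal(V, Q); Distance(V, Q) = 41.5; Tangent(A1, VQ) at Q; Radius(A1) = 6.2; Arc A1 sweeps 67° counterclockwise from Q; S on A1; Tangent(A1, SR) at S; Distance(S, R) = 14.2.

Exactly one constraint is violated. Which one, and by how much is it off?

Distance(S, R) = 14.2 — off by 7.50.

V = (0.00, 0.00) ✓; V.y = 0.00, Q.y = 0.00 ✓; |VQ| = 41.50 ✓; ∠(EQ, QV) = 90.00° ✓; |EQ| = 6.200 ✓; bearing(E→S) − bearing(E→Q) = 67.00° ✓; |ES| = 6.200 ✓; ∠(ES, SR) = 90.00° ✓; |SR| = 6.700 ✗.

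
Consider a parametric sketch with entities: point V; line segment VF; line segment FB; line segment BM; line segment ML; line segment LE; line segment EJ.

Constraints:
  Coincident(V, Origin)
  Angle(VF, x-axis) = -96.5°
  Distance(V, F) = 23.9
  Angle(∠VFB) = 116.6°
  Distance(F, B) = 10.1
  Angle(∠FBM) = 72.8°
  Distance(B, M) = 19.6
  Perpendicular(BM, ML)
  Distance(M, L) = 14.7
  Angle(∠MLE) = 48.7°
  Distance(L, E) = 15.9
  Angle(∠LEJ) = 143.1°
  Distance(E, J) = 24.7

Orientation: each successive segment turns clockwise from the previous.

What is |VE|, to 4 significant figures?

21.09

V is at the origin; VF runs at -96.5° with length 23.9, so F = (-2.706, -23.75). ∠VFB = 116.6° gives FB at -159.9° from the x-axis; with |FB| = 10.1, B = (-12.19, -27.22). ∠FBM = 72.8° gives BM at 92.90° from the x-axis; with |BM| = 19.6, M = (-13.18, -7.642). The perpendicularity gives ML at right angles to BM, so ML runs at 2.900°; with |ML| = 14.7, L = (1.499, -6.899). ∠MLE = 48.7° gives LE at -128.4° from the x-axis; with |LE| = 15.9, E = (-8.377, -19.36). Then |VE| = |E − V| = 21.09.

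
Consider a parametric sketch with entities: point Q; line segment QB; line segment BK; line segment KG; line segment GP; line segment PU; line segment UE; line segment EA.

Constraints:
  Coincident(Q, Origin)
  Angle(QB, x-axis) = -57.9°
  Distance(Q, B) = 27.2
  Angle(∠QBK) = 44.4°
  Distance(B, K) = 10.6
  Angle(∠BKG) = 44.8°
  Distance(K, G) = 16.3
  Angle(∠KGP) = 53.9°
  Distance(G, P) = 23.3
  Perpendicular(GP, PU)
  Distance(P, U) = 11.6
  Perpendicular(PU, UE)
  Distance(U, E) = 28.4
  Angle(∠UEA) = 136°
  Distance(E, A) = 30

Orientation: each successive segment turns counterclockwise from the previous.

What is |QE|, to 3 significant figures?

9.21

The perpendicularity gives PU at right angles to GP, so PU runs at 69.0°; with |PU| = 11.6, U = (28.9, -19.1). The perpendicularity gives UE at right angles to PU, so UE runs at 159°; with |UE| = 28.4, E = (2.42, -8.88). Then |QE| = |E − Q| = 9.21.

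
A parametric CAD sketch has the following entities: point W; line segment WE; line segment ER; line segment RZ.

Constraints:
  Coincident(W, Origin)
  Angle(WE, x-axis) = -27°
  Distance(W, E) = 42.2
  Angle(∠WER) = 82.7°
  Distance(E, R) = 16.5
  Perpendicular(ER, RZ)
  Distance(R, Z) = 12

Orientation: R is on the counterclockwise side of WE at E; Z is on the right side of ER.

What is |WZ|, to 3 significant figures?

55.0

W is at the origin; WE runs at -27.0° with length 42.2, so E = 42.2·(cos -27.0°, sin -27.0°) = (37.6, -19.2). ∠WER = 82.7°, so ER runs at -27.0° + (180° − 82.7°) = 70.3° from the x-axis; with |ER| = 16.5, R = E + 16.5·(cos 70.3°, sin 70.3°) = (43.2, -3.62). ER is perpendicular to RZ; with |RZ| = 12.0 on the right of ER, Z = R + 12.0·(0.941, -0.337) = (54.5, -7.67). Then |WZ| = |Z − W| = 55.0.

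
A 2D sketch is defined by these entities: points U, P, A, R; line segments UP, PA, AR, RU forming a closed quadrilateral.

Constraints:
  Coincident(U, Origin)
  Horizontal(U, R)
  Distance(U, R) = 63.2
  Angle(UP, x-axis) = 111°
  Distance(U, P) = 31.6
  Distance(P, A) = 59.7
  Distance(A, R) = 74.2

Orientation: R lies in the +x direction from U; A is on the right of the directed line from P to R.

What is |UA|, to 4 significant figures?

30.21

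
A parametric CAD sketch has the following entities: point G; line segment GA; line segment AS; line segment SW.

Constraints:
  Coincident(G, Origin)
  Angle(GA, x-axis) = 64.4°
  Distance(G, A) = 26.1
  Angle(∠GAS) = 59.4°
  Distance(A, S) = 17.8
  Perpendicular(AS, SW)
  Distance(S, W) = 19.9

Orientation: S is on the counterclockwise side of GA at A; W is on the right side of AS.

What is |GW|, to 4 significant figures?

42.61

G is at the origin; GA runs at 64.4° with length 26.1, so A = 26.1·(cos 64.4°, sin 64.4°) = (11.28, 23.54). ∠GAS = 59.4°, so AS runs at 64.4° + (180° − 59.4°) = 185.0° from the x-axis; with |AS| = 17.8, S = A + 17.8·(cos 185.0°, sin 185.0°) = (-6.455, 21.99). The perpendicularity gives SW at right angles to AS; with |SW| = 19.9 on the right of AS, W = S + 19.9·(-0.08716, 0.9962) = (-8.189, 41.81). Then |GW| = |W − G| = 42.61.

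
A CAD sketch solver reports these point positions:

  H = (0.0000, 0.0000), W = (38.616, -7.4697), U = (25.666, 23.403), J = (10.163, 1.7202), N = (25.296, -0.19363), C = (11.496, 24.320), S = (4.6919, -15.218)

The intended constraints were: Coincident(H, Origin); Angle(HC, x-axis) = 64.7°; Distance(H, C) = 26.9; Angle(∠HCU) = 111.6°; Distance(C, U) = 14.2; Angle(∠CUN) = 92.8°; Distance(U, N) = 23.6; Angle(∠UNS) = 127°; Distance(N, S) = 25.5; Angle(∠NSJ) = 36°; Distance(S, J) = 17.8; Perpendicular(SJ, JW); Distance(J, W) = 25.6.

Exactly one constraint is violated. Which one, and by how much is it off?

Distance(J, W) = 25.6 — off by 4.30.

H = (0.00, 0.00) ✓; HC at 64.70° ✓; |HC| = 26.90 ✓; ∠HCU = 111.6° ✓; |CU| = 14.20 ✓; ∠CUN = 92.80° ✓; |UN| = 23.60 ✓; ∠UNS = 127.0° ✓; |NS| = 25.50 ✓; ∠NSJ = 36.00° ✓; |SJ| = 17.80 ✓; ∠(SJ, JW) = 90.00° ✓; |JW| = 29.90 ✗.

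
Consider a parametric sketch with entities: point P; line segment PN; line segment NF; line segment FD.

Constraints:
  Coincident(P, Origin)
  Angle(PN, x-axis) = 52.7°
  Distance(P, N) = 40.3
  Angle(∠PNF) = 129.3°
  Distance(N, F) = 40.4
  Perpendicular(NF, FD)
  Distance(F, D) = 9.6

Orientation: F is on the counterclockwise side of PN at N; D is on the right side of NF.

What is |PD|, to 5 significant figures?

77.522

∠PNF = 129.3°, so NF runs at 52.7° + (180° − 129.3°) = 103.40° from the x-axis; with |NF| = 40.4, F = N + 40.4·(cos 103.40°, sin 103.40°) = (15.059, 71.358). NF is perpendicular to FD; with |FD| = 9.6 on the right of NF, D = F + 9.6·(0.97278, 0.23175) = (24.397, 73.583). Then |PD| = |D − P| = 77.522.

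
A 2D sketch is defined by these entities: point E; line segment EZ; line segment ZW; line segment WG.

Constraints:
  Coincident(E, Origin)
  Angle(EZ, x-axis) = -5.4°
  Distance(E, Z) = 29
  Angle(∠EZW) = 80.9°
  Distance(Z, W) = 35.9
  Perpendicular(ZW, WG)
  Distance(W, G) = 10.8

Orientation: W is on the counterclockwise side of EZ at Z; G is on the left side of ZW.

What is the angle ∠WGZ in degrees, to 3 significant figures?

73.3°

E is at the origin; EZ runs at -5.4° with length 29.0, so Z = 29.0·(cos -5.4°, sin -5.4°) = (28.9, -2.73). ∠EZW = 80.9°, so ZW runs at -5.4° + (180° − 80.9°) = 93.7° from the x-axis; with |ZW| = 35.9, W = Z + 35.9·(cos 93.7°, sin 93.7°) = (26.6, 33.1). ZW is perpendicular to WG; with |WG| = 10.8 on the left of ZW, G = W + 10.8·(-0.998, -0.0645) = (15.8, 32.4). Then cos ∠WGZ = GW·GZ / (|GW||GZ|), giving 73.3°.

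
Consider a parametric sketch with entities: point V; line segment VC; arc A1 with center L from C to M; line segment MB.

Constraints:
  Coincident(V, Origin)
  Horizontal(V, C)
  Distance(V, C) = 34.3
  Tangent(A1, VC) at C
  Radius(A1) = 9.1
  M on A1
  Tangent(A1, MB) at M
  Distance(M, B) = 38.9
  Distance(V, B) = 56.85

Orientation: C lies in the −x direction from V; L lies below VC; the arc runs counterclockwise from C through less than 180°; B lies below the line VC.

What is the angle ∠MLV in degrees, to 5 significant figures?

174.47°

Checks: |LM| = 9.100 ✓; ∠(LM, MB) = 90.00° ✓; |MB| = 38.90 ✓; |VB| = 56.85 ✓.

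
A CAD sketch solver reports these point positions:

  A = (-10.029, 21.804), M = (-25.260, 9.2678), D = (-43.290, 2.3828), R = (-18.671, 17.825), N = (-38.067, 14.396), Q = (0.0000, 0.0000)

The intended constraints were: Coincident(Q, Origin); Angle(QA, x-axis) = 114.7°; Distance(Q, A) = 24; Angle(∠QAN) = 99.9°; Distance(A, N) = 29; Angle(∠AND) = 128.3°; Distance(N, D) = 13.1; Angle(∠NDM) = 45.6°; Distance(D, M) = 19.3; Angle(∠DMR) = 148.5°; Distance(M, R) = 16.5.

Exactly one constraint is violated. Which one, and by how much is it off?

Distance(M, R) = 16.5 — off by 5.70.

Q = (0.00, 0.00) ✓; QA at 114.7° ✓; |QA| = 24.00 ✓; ∠QAN = 99.90° ✓; |AN| = 29.00 ✓; ∠AND = 128.3° ✓; |ND| = 13.10 ✓; ∠NDM = 45.60° ✓; |DM| = 19.30 ✓; ∠DMR = 148.5° ✓; |MR| = 10.80 ✗.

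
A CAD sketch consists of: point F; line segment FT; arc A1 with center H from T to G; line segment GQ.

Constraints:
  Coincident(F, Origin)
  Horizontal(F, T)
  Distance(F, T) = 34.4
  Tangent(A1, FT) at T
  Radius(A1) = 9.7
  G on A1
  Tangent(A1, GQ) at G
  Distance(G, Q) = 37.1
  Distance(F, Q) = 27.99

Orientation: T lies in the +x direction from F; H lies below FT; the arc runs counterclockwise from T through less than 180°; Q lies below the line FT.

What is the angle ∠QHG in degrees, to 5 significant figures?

75.348°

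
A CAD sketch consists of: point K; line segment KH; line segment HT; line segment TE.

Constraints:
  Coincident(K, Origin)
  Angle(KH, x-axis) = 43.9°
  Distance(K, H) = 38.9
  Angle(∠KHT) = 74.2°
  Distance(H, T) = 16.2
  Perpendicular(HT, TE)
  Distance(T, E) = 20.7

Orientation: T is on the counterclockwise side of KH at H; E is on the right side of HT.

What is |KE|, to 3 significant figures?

58.4

∠KHT = 74.2°, so HT runs at 43.9° + (180° − 74.2°) = 150° from the x-axis; with |HT| = 16.2, T = H + 16.2·(cos 150°, sin 150°) = (14.0, 35.1). HT ⟂ TE; with |TE| = 20.7 on the right of HT, E = T + 20.7·(0.505, 0.863) = (24.5, 53.0). Then |KE| = |E − K| = 58.4.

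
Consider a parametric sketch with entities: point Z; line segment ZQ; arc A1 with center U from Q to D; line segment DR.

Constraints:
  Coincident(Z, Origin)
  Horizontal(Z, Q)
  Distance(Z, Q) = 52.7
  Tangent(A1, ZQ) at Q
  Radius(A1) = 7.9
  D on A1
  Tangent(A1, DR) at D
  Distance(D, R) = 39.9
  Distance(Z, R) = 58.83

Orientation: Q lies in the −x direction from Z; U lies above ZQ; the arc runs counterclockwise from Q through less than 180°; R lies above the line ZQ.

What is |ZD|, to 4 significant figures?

45.40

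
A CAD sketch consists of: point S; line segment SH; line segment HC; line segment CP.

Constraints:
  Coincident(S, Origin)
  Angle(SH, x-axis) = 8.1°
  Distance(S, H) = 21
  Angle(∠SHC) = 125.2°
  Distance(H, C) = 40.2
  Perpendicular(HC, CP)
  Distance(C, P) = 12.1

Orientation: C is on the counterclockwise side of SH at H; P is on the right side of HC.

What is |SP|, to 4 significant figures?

59.93

∠SHC = 125.2°, so HC runs at 8.1° + (180° − 125.2°) = 62.90° from the x-axis; with |HC| = 40.2, C = H + 40.2·(cos 62.90°, sin 62.90°) = (39.10, 38.75). HC ⟂ CP; with |CP| = 12.1 on the right of HC, P = C + 12.1·(0.8902, -0.4555) = (49.87, 33.23). Then |SP| = |P − S| = 59.93.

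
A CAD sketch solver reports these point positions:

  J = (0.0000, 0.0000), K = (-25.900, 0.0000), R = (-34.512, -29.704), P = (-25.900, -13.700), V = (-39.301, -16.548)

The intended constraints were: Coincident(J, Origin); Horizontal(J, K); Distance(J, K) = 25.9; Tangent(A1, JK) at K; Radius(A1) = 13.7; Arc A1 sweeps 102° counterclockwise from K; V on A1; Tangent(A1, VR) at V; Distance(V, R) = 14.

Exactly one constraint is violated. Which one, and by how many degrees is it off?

Tangent(A1, VR) at V — off by 8.00°.

J = (0.00, 0.00) ✓; J.y = 0.00, K.y = 0.00 ✓; |JK| = 25.90 ✓; ∠(PK, KJ) = 90.00° ✓; |PK| = 13.70 ✓; bearing(P→V) − bearing(P→K) = 102.0° ✓; |PV| = 13.70 ✓; ∠(PV, VR) = 82.00° ✗; |VR| = 14.00 ✓.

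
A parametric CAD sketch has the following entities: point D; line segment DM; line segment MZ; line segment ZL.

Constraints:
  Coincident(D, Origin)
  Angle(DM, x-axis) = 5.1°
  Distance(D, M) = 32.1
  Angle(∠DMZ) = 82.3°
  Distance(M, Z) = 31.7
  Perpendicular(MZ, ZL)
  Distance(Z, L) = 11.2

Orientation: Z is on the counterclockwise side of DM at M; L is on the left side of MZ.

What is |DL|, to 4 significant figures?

34.29

D is at the origin; DM runs at 5.1° with length 32.1, so M = 32.1·(cos 5.1°, sin 5.1°) = (31.97, 2.854). ∠DMZ = 82.3°, so MZ runs at 5.1° + (180° − 82.3°) = 102.8° from the x-axis; with |MZ| = 31.7, Z = M + 31.7·(cos 102.8°, sin 102.8°) = (24.95, 33.77). The perpendicularity gives ZL at right angles to MZ; with |ZL| = 11.2 on the left of MZ, L = Z + 11.2·(-0.9751, -0.2215) = (14.03, 31.28). Then |DL| = |L − D| = 34.29.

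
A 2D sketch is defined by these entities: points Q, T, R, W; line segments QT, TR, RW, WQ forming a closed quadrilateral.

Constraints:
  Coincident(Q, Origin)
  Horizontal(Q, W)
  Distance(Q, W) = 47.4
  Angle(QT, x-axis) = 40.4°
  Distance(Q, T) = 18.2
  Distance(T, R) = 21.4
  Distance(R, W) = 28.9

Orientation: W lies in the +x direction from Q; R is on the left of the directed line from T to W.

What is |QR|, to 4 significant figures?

39.56

Q is at the origin; QW is horizontal with |QW| = 47.4 and W in +x, so W = (47.4, 0). QT runs at 40.4° with |QT| = 18.2, so T = (13.86, 11.80). R is determined by |TR| = 21.4 and |RW| = 28.9 together: it lies at the intersection of circle(T, 21.4) and circle(W, 28.9). With |TW| = 35.55, the foot of the radical line on TW is 12.47 from T and the perpendicular offset is √(21.4² − 12.47²) = 17.39. Taking the left-of-TW solution: R = (31.39, 24.06).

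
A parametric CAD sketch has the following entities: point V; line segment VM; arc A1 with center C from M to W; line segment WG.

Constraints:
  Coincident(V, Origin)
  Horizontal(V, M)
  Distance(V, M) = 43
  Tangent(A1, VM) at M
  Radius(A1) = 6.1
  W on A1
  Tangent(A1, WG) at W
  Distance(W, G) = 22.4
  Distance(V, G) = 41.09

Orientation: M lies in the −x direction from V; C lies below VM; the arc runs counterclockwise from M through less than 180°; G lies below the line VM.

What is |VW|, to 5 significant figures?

48.461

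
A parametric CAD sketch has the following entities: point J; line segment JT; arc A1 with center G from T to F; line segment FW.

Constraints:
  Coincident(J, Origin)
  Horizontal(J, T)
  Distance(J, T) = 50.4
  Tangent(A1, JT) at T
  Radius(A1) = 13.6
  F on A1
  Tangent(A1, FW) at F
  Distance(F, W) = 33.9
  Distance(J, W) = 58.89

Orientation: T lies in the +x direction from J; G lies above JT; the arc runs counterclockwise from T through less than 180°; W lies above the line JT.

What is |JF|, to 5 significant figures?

64.265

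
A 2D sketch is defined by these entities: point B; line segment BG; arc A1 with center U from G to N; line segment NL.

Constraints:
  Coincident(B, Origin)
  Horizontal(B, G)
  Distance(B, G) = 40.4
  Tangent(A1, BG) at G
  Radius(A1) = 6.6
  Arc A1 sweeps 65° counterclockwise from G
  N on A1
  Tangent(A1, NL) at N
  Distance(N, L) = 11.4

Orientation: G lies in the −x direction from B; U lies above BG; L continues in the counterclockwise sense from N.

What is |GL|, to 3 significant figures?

17.8

B is at the origin; B and G share the same y with |BG| = 40.4 and G on the −x side, so G = (-40.4, 0.00). A1 meets BG tangentially, so UG is at right angles to BG, so U = G + (0, 6.6) = (-40.4, 6.60). On A1, G sits at bearing -90° from U; a 65° counterclockwise sweep puts N at bearing -25°, so N = U + 6.6·(cos -25°, sin -25°) = (-34.4, 3.81). Since A1 is tangent to NL there, UN ⟂ NL, so NL runs along (−sin -25°, cos -25°); with |NL| = 11.4, L = (-29.6, 14.1). Then |GL| = |L − G| = 17.8.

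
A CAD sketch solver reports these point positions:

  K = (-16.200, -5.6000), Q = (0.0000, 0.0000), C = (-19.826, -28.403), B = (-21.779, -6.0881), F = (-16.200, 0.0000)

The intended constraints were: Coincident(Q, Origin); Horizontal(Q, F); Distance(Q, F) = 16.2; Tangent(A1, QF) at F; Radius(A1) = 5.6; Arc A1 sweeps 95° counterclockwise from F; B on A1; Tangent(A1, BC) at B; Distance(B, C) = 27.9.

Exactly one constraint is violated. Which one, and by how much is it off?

Distance(B, C) = 27.9 — off by 5.50.

Q = (0.00, 0.00) ✓; Q.y = 0.00, F.y = 0.00 ✓; |QF| = 16.20 ✓; ∠(KF, FQ) = 90.00° ✓; |KF| = 5.600 ✓; bearing(K→B) − bearing(K→F) = 95.00° ✓; |KB| = 5.600 ✓; ∠(KB, BC) = 90.00° ✓; |BC| = 22.40 ✗.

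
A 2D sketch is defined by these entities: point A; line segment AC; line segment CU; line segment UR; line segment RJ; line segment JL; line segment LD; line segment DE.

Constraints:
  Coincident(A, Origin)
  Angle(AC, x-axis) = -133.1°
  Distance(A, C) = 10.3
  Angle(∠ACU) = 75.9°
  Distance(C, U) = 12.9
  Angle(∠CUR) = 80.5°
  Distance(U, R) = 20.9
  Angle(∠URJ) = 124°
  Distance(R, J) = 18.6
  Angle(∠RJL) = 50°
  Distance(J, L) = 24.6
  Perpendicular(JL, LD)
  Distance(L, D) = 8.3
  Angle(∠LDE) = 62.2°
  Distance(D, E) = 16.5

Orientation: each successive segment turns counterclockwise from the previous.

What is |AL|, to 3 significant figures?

6.36

A is at the origin; AC runs at -133.1° with length 10.3, so C = (-7.04, -7.52). ∠ACU = 75.9° gives CU at -29.0° from the x-axis; with |CU| = 12.9, U = (4.24, -13.8). ∠CUR = 80.5° gives UR at 70.5° from the x-axis; with |UR| = 20.9, R = (11.2, 5.93). ∠URJ = 124.0° gives RJ at 126° from the x-axis; with |RJ| = 18.6, J = (0.158, 20.9). ∠RJL = 50.0° gives JL at -104° from the x-axis; with |JL| = 24.6, L = (-5.59, -3.04). Then |AL| = |L − A| = 6.36.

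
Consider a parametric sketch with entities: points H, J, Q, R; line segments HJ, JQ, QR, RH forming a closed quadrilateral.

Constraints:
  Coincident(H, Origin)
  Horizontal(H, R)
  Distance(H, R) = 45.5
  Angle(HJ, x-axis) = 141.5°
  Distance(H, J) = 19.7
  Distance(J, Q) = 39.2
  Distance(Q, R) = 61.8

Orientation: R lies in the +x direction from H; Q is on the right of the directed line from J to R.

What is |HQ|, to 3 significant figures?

28.5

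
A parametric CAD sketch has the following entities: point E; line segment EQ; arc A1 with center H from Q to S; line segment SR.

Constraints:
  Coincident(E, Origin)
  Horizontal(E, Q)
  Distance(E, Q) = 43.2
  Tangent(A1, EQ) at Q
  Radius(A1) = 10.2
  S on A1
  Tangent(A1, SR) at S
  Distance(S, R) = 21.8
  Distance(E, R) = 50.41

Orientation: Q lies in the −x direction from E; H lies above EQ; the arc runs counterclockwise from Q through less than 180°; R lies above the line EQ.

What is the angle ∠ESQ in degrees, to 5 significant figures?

108.98°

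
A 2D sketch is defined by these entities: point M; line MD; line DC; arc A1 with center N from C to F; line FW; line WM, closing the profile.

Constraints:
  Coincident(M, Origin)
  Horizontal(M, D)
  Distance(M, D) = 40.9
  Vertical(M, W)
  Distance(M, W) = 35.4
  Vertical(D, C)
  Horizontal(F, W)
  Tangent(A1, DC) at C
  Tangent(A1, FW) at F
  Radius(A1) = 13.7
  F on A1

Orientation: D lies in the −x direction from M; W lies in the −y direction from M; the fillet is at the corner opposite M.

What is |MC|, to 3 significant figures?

46.3

M is at the origin; MD is horizontal with |MD| = 40.9 and D on the −x side, so D = (-40.9, 0.00). M and W share the same x with |MW| = 35.4 and W on the −y side, so W = (0.00, -35.4). The virtual corner opposite M is at (-40.9, -35.4). The tangent condition forces NC to be normal to DC and since A1 is tangent to FW there, NF ⟂ FW, with radius 13.7, so the center N sits 13.7 in from both sides at N = (-27.2, -21.7). That places the tangent points at C = (-40.9, -21.7) on DC and F = (-27.2, -35.4) on FW. Then |MC| = |C − M| = 46.3.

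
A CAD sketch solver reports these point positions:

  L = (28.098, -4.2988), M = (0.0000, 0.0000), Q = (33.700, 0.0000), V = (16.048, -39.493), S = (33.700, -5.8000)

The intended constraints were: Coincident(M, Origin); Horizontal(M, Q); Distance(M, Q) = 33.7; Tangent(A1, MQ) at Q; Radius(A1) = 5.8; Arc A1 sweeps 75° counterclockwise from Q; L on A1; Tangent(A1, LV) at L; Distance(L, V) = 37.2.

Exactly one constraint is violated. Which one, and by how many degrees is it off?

Tangent(A1, LV) at L — off by 3.90°.

M = (0.00, 0.00) ✓; M.y = 0.00, Q.y = 0.00 ✓; |MQ| = 33.70 ✓; ∠(SQ, QM) = 90.00° ✓; |SQ| = 5.800 ✓; bearing(S→L) − bearing(S→Q) = 75.00° ✓; |SL| = 5.800 ✓; ∠(SL, LV) = 93.90° ✗; |LV| = 37.20 ✓.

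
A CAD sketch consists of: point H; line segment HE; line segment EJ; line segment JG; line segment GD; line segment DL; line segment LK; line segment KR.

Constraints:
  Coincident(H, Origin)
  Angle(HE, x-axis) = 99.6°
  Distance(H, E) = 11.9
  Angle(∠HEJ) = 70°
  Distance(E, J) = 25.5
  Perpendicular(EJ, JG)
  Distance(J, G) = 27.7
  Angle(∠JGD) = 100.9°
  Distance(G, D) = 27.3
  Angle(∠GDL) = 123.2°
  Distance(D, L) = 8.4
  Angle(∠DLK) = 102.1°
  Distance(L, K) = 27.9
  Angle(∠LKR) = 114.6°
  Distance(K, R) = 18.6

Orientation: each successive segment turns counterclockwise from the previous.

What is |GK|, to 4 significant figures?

29.53

H is at the origin; HE runs at 99.6° with length 11.9, so E = (-1.985, 11.73). ∠HEJ = 70.0° gives EJ at -150.4° from the x-axis; with |EJ| = 25.5, J = (-24.16, -0.8622). The perpendicularity gives JG at right angles to EJ, so JG runs at -60.40°; with |JG| = 27.7, G = (-10.47, -24.95). ∠JGD = 100.9° gives GD at 18.70° from the x-axis; with |GD| = 27.3, D = (15.38, -16.19). ∠GDL = 123.2° gives DL at 75.50° from the x-axis; with |DL| = 8.4, L = (17.49, -8.062). ∠DLK = 102.1° gives LK at 153.4° from the x-axis; with |LK| = 27.9, K = (-7.459, 4.430). Then |GK| = |K − G| = 29.53.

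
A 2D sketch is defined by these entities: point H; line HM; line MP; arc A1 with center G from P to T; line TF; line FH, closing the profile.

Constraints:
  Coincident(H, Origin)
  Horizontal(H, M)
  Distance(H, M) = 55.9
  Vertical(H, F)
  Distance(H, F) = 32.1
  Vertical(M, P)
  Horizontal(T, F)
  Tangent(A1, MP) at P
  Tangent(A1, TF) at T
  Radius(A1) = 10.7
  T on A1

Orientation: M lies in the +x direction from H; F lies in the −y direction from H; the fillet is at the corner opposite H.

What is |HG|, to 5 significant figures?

50.010

H is at the origin; H and M share the same y with |HM| = 55.9 and M on the +x side, so M = (55.900, 0.0000). HF is vertical with |HF| = 32.1 and F on the −y side, so F = (0.0000, -32.100). The virtual corner opposite H is at (55.900, -32.100). Since A1 is tangent to MP there, GP ⟂ MP and A1 meets TF tangentially, so GT is at right angles to TF, with radius 10.7, so the center G sits 10.7 in from both sides at G = (45.200, -21.400). Then |HG| = |G − H| = 50.010.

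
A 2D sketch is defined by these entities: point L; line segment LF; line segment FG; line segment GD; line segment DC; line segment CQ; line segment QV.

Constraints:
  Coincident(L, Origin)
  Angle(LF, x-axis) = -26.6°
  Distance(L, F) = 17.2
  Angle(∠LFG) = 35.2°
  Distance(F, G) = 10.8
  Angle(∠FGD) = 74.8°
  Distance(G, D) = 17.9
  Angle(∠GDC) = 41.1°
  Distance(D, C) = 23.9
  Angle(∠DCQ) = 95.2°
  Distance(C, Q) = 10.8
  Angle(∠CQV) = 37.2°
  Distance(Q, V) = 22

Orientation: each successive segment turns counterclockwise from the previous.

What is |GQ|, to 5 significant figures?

11.435

L is at the origin; LF runs at -26.6° with length 17.2, so F = (15.379, -7.7015). ∠LFG = 35.2° gives FG at 118.20° from the x-axis; with |FG| = 10.8, G = (10.276, 1.8166). ∠FGD = 74.8° gives GD at -136.60° from the x-axis; with |GD| = 17.9, D = (-2.7298, -10.482). ∠GDC = 41.1° gives DC at 2.3000° from the x-axis; with |DC| = 23.9, C = (21.151, -9.5231). ∠DCQ = 95.2° gives CQ at 87.100° from the x-axis; with |CQ| = 10.8, Q = (21.697, 1.2631). Then |GQ| = |Q − G| = 11.435.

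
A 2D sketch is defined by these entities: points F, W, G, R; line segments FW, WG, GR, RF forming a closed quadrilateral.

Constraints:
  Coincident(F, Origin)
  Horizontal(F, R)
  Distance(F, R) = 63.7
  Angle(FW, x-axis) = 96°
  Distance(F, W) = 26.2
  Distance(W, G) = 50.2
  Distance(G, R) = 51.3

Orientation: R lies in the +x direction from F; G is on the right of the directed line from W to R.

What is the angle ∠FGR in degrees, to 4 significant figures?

106.0°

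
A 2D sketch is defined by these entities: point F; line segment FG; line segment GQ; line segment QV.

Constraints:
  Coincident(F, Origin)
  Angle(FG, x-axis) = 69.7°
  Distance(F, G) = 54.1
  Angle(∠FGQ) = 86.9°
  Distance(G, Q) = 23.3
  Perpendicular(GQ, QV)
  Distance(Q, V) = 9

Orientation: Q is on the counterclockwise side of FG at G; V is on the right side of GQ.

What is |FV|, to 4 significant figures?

66.23

F is at the origin; FG runs at 69.7° with length 54.1, so G = 54.1·(cos 69.7°, sin 69.7°) = (18.77, 50.74). ∠FGQ = 86.9°, so GQ runs at 69.7° + (180° − 86.9°) = 162.8° from the x-axis; with |GQ| = 23.3, Q = G + 23.3·(cos 162.8°, sin 162.8°) = (-3.489, 57.63). GQ ⟂ QV; with |QV| = 9.0 on the right of GQ, V = Q + 9.0·(0.2957, 0.9553) = (-0.8274, 66.23). Then |FV| = |V − F| = 66.23.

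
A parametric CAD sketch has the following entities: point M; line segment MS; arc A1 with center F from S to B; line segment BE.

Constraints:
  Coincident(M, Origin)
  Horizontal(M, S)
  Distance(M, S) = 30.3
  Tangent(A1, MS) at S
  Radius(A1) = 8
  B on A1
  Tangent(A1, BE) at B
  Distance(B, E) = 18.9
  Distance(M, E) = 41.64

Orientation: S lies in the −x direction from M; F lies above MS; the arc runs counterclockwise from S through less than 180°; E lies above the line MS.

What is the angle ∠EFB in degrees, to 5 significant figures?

67.058°

M is at the origin; M and S share the same y with |MS| = 30.3 and S on the −x side, so S = (-30.300, 0.0000). Since A1 is tangent to MS there, FS ⟂ MS, so F = S + (0, 8) = (-30.300, 8.0000). Since FB ⟂ BE (tangency), |FE| = √(8.0² + 18.9²) = 20.523 regardless of where B sits on A1. So E lies on both circle(M, 41.64) and circle(F, 20.523); the above-MS intersection is E = (-30.337, 28.523). B is the foot of the tangent from E: B = (-22.938, 11.132).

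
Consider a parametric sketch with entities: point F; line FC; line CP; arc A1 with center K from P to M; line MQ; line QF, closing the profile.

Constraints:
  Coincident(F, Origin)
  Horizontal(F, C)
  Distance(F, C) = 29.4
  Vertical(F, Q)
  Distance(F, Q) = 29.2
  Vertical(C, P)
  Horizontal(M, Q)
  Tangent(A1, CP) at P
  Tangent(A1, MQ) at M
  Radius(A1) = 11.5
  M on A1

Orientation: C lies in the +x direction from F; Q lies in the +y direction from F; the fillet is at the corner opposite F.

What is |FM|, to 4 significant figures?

34.25

F is at the origin; F and C share the same y with |FC| = 29.4 and C on the +x side, so C = (29.40, 0.000). F and Q share the same x with |FQ| = 29.2 and Q on the +y side, so Q = (0.000, 29.20). The virtual corner opposite F is at (29.40, 29.20). The tangent condition forces KP to be normal to CP and A1 meets MQ tangentially, so KM is at right angles to MQ, with radius 11.5, so the center K sits 11.5 in from both sides at K = (17.90, 17.70). That places the tangent points at P = (29.40, 17.70) on CP and M = (17.90, 29.20) on MQ. Then |FM| = |M − F| = 34.25.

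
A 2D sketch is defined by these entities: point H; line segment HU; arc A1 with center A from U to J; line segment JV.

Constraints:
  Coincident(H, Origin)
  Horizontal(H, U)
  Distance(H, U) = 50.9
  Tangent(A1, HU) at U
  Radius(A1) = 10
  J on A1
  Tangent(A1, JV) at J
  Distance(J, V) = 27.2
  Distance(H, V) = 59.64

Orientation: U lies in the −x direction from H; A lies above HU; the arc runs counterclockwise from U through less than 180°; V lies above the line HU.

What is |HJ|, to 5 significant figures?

42.664

Checks: |AJ| = 10.00 ✓; ∠(AJ, JV) = 90.00° ✓; |JV| = 27.20 ✓; |HV| = 59.64 ✓.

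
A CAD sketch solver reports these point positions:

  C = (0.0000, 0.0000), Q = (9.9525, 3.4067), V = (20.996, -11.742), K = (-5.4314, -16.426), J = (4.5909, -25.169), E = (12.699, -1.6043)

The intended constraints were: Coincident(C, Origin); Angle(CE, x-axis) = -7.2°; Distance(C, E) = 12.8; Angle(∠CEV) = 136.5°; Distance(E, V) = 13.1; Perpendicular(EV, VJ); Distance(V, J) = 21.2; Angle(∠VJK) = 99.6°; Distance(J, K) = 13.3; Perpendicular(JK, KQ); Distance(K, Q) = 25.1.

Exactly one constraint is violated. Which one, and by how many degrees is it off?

Perpendicular(JK, KQ) — off by 3.30°.

C = (0.00, 0.00) ✓; CE at -7.200° ✓; |CE| = 12.80 ✓; ∠CEV = 136.5° ✓; |EV| = 13.10 ✓; ∠(EV, VJ) = 90.00° ✓; |VJ| = 21.20 ✓; ∠VJK = 99.60° ✓; |JK| = 13.30 ✓; ∠(JK, KQ) = 86.70° ✗; |KQ| = 25.10 ✓.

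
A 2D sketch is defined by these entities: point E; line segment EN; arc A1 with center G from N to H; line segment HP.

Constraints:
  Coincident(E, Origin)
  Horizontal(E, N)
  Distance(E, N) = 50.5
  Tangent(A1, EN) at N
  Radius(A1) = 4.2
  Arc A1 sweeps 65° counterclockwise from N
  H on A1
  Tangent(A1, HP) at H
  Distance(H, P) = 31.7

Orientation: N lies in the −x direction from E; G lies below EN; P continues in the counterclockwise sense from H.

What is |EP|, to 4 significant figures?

74.53

On A1, N sits at bearing 90° from G; a 65° counterclockwise sweep puts H at bearing 155°, so H = G + 4.2·(cos 155°, sin 155°) = (-54.31, -2.425). Tangency of A1 to HP means the radius GH is perpendicular to HP, so HP runs along (−sin 155°, cos 155°); with |HP| = 31.7, P = (-67.70, -31.15). Then |EP| = |P − E| = 74.53.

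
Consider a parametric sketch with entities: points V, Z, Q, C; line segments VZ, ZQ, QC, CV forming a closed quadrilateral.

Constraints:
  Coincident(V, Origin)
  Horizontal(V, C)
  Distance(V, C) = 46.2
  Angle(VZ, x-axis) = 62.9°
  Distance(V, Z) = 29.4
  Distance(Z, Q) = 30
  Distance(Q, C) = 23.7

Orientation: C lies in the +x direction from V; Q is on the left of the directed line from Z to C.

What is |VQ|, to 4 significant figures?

49.25

V is at the origin; V and C share the same y with |VC| = 46.2 and C in +x, so C = (46.2, 0). VZ runs at 62.9° with |VZ| = 29.4, so Z = (13.39, 26.17). Q is determined by |ZQ| = 30.0 and |QC| = 23.7 together: it lies at the intersection of circle(Z, 30.0) and circle(C, 23.7). With |ZC| = 41.97, the foot of the radical line on ZC is 25.01 from Z and the perpendicular offset is √(30.0² − 25.01²) = 16.56. Taking the left-of-ZC solution: Q = (43.28, 23.52).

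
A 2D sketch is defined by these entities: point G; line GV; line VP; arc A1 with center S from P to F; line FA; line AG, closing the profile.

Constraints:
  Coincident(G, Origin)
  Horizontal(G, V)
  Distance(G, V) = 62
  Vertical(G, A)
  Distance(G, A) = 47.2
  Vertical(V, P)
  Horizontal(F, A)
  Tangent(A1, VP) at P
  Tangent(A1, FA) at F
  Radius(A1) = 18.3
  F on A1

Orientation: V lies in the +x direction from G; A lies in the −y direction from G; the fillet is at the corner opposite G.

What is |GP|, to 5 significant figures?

68.405

G is at the origin; GV is horizontal with |GV| = 62.0 and V on the +x side, so V = (62.000, 0.0000). G and A share the same x with |GA| = 47.2 and A on the −y side, so A = (0.0000, -47.200). The virtual corner opposite G is at (62.000, -47.200). Since A1 is tangent to VP there, SP ⟂ VP and A1 meets FA tangentially, so SF is at right angles to FA, with radius 18.3, so the center S sits 18.3 in from both sides at S = (43.700, -28.900). That places the tangent points at P = (62.000, -28.900) on VP and F = (43.700, -47.200) on FA. Then |GP| = |P − G| = 68.405.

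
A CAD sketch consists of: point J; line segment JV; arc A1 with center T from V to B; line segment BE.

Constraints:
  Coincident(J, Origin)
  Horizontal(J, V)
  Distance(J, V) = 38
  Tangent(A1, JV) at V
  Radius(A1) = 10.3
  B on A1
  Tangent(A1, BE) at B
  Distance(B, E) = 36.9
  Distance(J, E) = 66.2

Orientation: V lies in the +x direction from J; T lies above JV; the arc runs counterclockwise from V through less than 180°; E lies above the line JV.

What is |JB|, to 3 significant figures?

49.5

J is at the origin; JV is horizontal with |JV| = 38.0 and V on the +x side, so V = (38.0, 0.00). Tangency of A1 to JV means the radius TV is perpendicular to JV, so T = V + (0, 10.3) = (38.0, 10.3). Since TB ⟂ BE (tangency), |TE| = √(10.3² + 36.9²) = 38.3 regardless of where B sits on A1. So E lies on both circle(J, 66.2) and circle(T, 38.3); the above-JV intersection is E = (45.8, 47.8). B is the foot of the tangent from E: B = (48.3, 11.0).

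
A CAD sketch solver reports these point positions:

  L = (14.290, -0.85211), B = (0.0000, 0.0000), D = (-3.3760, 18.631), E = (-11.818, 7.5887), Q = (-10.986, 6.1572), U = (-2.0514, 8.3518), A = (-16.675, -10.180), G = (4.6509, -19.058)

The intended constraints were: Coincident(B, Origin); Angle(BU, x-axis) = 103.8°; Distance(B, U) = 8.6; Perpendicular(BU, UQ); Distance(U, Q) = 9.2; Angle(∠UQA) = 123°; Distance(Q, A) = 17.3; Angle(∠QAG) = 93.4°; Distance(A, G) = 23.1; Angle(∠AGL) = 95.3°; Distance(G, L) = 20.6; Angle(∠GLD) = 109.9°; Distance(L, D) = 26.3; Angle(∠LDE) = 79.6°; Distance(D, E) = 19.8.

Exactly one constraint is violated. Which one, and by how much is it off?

Distance(D, E) = 19.8 — off by 5.90.

B = (0.00, 0.00) ✓; BU at 103.8° ✓; |BU| = 8.600 ✓; ∠(BU, UQ) = 90.00° ✓; |UQ| = 9.200 ✓; ∠UQA = 123.0° ✓; |QA| = 17.30 ✓; ∠QAG = 93.40° ✓; |AG| = 23.10 ✓; ∠AGL = 95.30° ✓; |GL| = 20.60 ✓; ∠GLD = 109.9° ✓; |LD| = 26.30 ✓; ∠LDE = 79.60° ✓; |DE| = 13.90 ✗.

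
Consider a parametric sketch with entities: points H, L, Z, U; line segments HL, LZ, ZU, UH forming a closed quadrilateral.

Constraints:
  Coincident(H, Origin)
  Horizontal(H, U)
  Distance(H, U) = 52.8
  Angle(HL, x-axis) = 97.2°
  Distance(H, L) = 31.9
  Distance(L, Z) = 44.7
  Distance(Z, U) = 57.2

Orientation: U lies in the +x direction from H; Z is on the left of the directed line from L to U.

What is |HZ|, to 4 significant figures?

64.31

Checks: |LZ| = 44.70 ✓; |ZU| = 57.20 ✓.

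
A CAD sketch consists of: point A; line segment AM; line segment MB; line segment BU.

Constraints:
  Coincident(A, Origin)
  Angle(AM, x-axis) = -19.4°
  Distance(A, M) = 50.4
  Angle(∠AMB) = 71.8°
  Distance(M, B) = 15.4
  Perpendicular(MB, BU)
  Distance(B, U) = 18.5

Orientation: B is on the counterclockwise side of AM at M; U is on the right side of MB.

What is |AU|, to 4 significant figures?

66.38

A is at the origin; AM runs at -19.4° with length 50.4, so M = 50.4·(cos -19.4°, sin -19.4°) = (47.54, -16.74). ∠AMB = 71.8°, so MB runs at -19.4° + (180° − 71.8°) = 88.80° from the x-axis; with |MB| = 15.4, B = M + 15.4·(cos 88.80°, sin 88.80°) = (47.86, -1.344). The perpendicularity gives BU at right angles to MB; with |BU| = 18.5 on the right of MB, U = B + 18.5·(0.9998, -0.02094) = (66.36, -1.732). Then |AU| = |U − A| = 66.38.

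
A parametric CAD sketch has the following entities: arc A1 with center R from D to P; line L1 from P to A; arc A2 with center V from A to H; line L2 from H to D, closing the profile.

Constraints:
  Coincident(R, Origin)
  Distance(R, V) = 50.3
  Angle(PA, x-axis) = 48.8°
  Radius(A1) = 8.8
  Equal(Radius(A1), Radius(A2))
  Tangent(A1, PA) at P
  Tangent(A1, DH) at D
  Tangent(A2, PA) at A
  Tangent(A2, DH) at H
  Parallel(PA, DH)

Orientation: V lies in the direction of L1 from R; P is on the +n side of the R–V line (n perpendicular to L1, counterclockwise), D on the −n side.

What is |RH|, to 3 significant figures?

51.1

The slot axis is L1's direction at 48.8°, so u = (cos 48.8°, sin 48.8°) = (0.659, 0.752) and n = (−sin 48.8°, cos 48.8°) = (-0.752, 0.659). R is at the origin and V lies 50.3 along u from R, so V = 50.3·u = (33.1, 37.8). Tangency of A1 to both parallel lines with radius 8.8 puts P and D at R ± 8.8·n: P = (-6.62, 5.80), D = (6.62, -5.80). Equal radii place A and H the same way about V: A = V + 8.8·n = (26.5, 43.6), H = V − 8.8·n = (39.8, 32.1). Then |RH| = |H − R| = 51.1.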